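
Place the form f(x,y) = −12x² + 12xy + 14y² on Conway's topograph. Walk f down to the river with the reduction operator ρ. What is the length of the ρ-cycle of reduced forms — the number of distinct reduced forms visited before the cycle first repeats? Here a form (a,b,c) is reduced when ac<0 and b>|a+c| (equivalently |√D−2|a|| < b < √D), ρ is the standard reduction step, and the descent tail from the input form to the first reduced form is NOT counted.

D = 816, ⌊√D⌋ = 28
river: ρ → (14,16,-10)
river: ρ → (-10,24,6)
river: ρ → (6,24,-10)
river: ρ → (-10,16,14)
river: ρ → (14,12,-12)
river: ρ → (-12,12,14)
ρ-cycle length = 6 (tail of 0 descent steps not counted)

6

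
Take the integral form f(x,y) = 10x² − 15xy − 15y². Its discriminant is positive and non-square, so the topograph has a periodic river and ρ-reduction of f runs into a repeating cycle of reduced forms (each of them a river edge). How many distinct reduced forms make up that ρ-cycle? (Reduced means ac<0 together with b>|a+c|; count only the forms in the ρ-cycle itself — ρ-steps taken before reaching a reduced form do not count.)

D = 825, ⌊√D⌋ = 28
descent: ρ → (-15,15,10)  [lands on river]
river: ρ → (10,25,-5)
river: ρ → (-5,25,10)
river: ρ → (10,15,-15)
ρ-cycle length = 4 (tail of 1 descent step not counted)

4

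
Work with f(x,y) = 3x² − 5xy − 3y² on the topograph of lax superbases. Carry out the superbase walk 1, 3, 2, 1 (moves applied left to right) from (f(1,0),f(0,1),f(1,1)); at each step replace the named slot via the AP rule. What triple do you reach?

start (3,-3,-5) = (f(1,0),f(0,1),f(1,1))
replace slot 1: 2·((-3)+(-5)) − 3 = -19 → (-19,-3,-5)
replace slot 3: 2·((-19)+(-3)) − (-5) = -39 → (-19,-3,-39)
replace slot 2: 2·((-19)+(-39)) − (-3) = -113 → (-19,-113,-39)
replace slot 1: 2·((-113)+(-39)) − (-19) = -285 → (-285,-113,-39)

-285,-113,-39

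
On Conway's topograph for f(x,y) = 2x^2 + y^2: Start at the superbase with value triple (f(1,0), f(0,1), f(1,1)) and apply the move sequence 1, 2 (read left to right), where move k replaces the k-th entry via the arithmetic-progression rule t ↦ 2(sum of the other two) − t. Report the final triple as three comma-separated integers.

start (2,1,3) = (f(1,0),f(0,1),f(1,1))
replace slot 1: 2·(1+3) − 2 = 6 → (6,1,3)
replace slot 2: 2·(6+3) − 1 = 17 → (6,17,3)

6,17,3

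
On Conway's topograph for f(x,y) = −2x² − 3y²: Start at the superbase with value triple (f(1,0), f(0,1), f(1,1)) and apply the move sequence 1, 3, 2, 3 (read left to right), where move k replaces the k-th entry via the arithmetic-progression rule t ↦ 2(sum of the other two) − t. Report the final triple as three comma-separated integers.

start (-2,-3,-5) = (f(1,0),f(0,1),f(1,1))
replace slot 1: 2·((-3)+(-5)) − (-2) = -14 → (-14,-3,-5)
replace slot 3: 2·((-14)+(-3)) − (-5) = -29 → (-14,-3,-29)
replace slot 2: 2·((-14)+(-29)) − (-3) = -83 → (-14,-83,-29)
replace slot 3: 2·((-14)+(-83)) − (-29) = -165 → (-14,-83,-165)

-14,-83,-165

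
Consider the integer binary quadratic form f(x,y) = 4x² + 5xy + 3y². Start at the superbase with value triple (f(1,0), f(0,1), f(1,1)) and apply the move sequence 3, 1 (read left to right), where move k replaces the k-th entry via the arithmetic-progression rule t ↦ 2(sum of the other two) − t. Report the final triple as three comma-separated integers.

start (4,3,12) = (f(1,0),f(0,1),f(1,1))
replace slot 3: 2·(4+3) − 12 = 2 → (4,3,2)
replace slot 1: 2·(3+2) − 4 = 6 → (6,3,2)

6,3,2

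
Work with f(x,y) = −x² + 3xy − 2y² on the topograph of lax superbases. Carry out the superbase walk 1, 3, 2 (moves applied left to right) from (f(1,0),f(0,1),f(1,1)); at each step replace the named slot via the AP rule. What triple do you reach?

start (-1,-2,0) = (f(1,0),f(0,1),f(1,1))
replace slot 1: 2·((-2)+0) − (-1) = -3 → (-3,-2,0)
replace slot 3: 2·((-3)+(-2)) − 0 = -10 → (-3,-2,-10)
replace slot 2: 2·((-3)+(-10)) − (-2) = -24 → (-3,-24,-10)

-3,-24,-10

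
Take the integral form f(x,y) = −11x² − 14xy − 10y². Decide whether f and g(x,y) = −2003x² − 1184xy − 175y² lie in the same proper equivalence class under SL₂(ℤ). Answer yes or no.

D₁ = -244, D₂ = -244
f is negative-definite; reduce −f:
−f: translate: b→-8 (≡14 mod 22), so (11,14,10)→(11,-8,7)
−f: flip: (11,-8,7)→(7,8,11)
−f: translate: b→-6 (≡8 mod 14), so (7,8,11)→(7,-6,10)
−f: reduced (well bottom): (7,-6,10) with a≤c, −a<b≤a
flip sign back: reduced form of f is (-7,6,-10)
g is negative-definite; reduce −g:
−g: flip: (2003,1184,175)→(175,-1184,2003)
−g: translate: b→-134 (≡-1184 mod 350), so (175,-1184,2003)→(175,-134,26)
−g: flip: (175,-134,26)→(26,134,175)
−g: translate: b→-22 (≡134 mod 52), so (26,134,175)→(26,-22,7)
−g: flip: (26,-22,7)→(7,22,26)
−g: translate: b→-6 (≡22 mod 14), so (7,22,26)→(7,-6,10)
−g: reduced (well bottom): (7,-6,10) with a≤c, −a<b≤a
flip sign back: reduced form of g is (-7,6,-10)
reduced forms (-7, 6, -10) vs (-7, 6, -10) ⇒ equivalent

yes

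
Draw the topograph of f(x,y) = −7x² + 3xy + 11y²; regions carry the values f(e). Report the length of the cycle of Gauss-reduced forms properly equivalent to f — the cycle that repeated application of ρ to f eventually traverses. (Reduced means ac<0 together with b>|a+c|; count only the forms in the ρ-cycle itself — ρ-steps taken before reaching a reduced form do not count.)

D = 317, ⌊√D⌋ = 17
descent: ρ → (11,-3,-7)
descent: ρ → (-7,17,1)  [lands on river]
river: ρ → (1,17,-7)
river: ρ → (-7,11,7)
river: ρ → (7,17,-1)
river: ρ → (-1,17,7)
river: ρ → (7,11,-7)
ρ-cycle length = 6 (tail of 2 descent steps not counted)

6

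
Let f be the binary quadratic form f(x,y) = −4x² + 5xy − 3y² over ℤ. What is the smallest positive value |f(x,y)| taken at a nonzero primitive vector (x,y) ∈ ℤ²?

translate: b→3 (≡-5 mod 8), so (4,-5,3)→(4,3,2)
flip: (4,3,2)→(2,-3,4)
translate: b→1 (≡-3 mod 4), so (2,-3,4)→(2,1,3)
reduced (well bottom): (2,1,3) with a≤c, −a<b≤a
well minimum |f| = |-2| = 2 (negative-definite)

2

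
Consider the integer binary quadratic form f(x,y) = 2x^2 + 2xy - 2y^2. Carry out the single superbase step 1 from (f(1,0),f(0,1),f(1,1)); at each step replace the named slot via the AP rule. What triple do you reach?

start (2,-2,2) = (f(1,0),f(0,1),f(1,1))
replace slot 1: 2·((-2)+2) − 2 = -2 → (-2,-2,2)

-2,-2,2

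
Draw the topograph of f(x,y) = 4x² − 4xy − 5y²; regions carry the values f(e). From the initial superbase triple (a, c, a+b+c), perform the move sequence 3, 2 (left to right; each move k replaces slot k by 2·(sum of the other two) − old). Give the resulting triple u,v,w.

start (4,-5,-5) = (f(1,0),f(0,1),f(1,1))
replace slot 3: 2·(4+(-5)) − (-5) = 3 → (4,-5,3)
replace slot 2: 2·(4+3) − (-5) = 19 → (4,19,3)

4,19,3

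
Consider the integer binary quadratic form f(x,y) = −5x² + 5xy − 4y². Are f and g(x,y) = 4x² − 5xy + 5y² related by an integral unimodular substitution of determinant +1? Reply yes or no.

D₁ = -55, D₂ = -55
f is negative-definite; reduce −f:
−f: translate: b→5 (≡-5 mod 10), so (5,-5,4)→(5,5,4)
−f: flip: (5,5,4)→(4,-5,5)
−f: translate: b→3 (≡-5 mod 8), so (4,-5,5)→(4,3,4)
−f: reduced (well bottom): (4,3,4) with a≤c, −a<b≤a
flip sign back: reduced form of f is (-4,-3,-4)
g: translate: b→3 (≡-5 mod 8), so (4,-5,5)→(4,3,4)
g: reduced (well bottom): (4,3,4) with a≤c, −a<b≤a
reduced forms (-4, -3, -4) vs (4, 3, 4) ⇒ inequivalent

no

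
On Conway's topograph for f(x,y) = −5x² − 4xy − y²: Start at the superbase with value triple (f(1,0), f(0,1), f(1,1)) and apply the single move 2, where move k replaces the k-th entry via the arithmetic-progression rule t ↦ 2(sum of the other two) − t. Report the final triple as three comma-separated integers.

start (-5,-1,-10) = (f(1,0),f(0,1),f(1,1))
replace slot 2: 2·((-5)+(-10)) − (-1) = -29 → (-5,-29,-10)

-5,-29,-10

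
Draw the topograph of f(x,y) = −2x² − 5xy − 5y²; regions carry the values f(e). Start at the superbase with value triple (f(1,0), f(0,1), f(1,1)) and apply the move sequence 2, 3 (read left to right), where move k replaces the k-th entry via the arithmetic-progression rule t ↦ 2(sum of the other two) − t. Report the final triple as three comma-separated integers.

start (-2,-5,-12) = (f(1,0),f(0,1),f(1,1))
replace slot 2: 2·((-2)+(-12)) − (-5) = -23 → (-2,-23,-12)
replace slot 3: 2·((-2)+(-23)) − (-12) = -38 → (-2,-23,-38)

-2,-23,-38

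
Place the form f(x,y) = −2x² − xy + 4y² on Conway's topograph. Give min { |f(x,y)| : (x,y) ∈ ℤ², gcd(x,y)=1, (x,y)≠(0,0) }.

descent: ρ → (4,1,-2)
descent: ρ → (-2,3,3)  [lands on river]
river: ρ → (3,3,-2)
river: ρ → (-2,5,1)
river: ρ → (1,5,-2)
closes: descent 2, river 4
min |a| on river = 1

1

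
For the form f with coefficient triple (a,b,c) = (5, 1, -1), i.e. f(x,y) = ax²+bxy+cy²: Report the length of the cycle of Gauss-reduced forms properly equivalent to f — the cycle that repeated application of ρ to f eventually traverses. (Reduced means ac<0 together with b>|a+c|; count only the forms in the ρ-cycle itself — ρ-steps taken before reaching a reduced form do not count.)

D = 21, ⌊√D⌋ = 4
descent: ρ → (-1,3,3)  [lands on river]
river: ρ → (3,3,-1)
ρ-cycle length = 2 (tail of 1 descent step not counted)

2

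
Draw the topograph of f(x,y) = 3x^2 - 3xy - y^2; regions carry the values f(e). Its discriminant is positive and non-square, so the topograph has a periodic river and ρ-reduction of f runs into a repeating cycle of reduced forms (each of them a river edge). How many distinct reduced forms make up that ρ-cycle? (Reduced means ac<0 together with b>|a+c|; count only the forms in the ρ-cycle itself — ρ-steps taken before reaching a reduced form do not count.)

D = 21, ⌊√D⌋ = 4
descent: ρ → (-1,3,3)  [lands on river]
river: ρ → (3,3,-1)
ρ-cycle length = 2 (tail of 1 descent step not counted)

2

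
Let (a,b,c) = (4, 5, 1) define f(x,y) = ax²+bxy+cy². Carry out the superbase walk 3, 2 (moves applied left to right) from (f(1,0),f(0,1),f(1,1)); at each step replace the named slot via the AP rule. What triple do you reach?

start (4,1,10) = (f(1,0),f(0,1),f(1,1))
replace slot 3: 2·(4+1) − 10 = 0 → (4,1,0)
replace slot 2: 2·(4+0) − 1 = 7 → (4,7,0)

4,7,0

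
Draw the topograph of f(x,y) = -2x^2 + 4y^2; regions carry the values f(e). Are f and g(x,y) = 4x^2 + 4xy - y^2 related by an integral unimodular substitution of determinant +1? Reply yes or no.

D₁ = 32, D₂ = 32
river cycle of f (length 2): (-2, 4, 2), (2, 4, -2)
river cycle of g (length 2): (-1, 4, 4), (4, 4, -1)
cycles differ ⇒ inequivalent

no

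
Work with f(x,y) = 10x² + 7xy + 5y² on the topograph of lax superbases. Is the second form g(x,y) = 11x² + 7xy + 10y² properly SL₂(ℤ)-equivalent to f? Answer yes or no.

D₁ = -151, D₂ = -391
discriminants differ ⇒ not SL₂(ℤ)-equivalent

no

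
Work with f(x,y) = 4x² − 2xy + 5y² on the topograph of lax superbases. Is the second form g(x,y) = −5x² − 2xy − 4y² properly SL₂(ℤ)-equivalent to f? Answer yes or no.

D₁ = -76, D₂ = -76
f: reduced (well bottom): (4,-2,5) with a≤c, −a<b≤a
g is negative-definite; reduce −g:
−g: flip: (5,2,4)→(4,-2,5)
−g: reduced (well bottom): (4,-2,5) with a≤c, −a<b≤a
flip sign back: reduced form of g is (-4,2,-5)
reduced forms (4, -2, 5) vs (-4, 2, -5) ⇒ inequivalent

no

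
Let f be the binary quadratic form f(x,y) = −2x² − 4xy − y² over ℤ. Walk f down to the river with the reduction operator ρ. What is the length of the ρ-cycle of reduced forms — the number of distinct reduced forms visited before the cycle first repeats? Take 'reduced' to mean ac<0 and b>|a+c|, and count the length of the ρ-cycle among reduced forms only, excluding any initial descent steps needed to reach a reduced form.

D = 8, ⌊√D⌋ = 2
descent: ρ → (-1,2,1)  [lands on river]
river: ρ → (1,2,-1)
ρ-cycle length = 2 (tail of 1 descent step not counted)

2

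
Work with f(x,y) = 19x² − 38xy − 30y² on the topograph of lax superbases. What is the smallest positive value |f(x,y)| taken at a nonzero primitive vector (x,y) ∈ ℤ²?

descent: ρ → (-30,38,19)  [lands on river]
river: ρ → (19,38,-30)
river: ρ → (-30,22,27)
river: ρ → (27,32,-25)
river: ρ → (-25,18,34)
river: ρ → (34,50,-9)
river: ρ → (-9,58,10)
river: ρ → (10,42,-49)
river: ρ → (-49,56,3)
river: ρ → (3,58,-30)
river: ρ → (-30,2,31)
river: ρ → (31,60,-1)
river: ρ → (-1,60,31)
river: ρ → (31,2,-30)
river: ρ → (-30,58,3)
river: ρ → (3,56,-49)
river: ρ → (-49,42,10)
river: ρ → (10,58,-9)
river: ρ → (-9,50,34)
river: ρ → (34,18,-25)
river: ρ → (-25,32,27)
river: ρ → (27,22,-30)
closes: descent 1, river 22
min |a| on river = 1

1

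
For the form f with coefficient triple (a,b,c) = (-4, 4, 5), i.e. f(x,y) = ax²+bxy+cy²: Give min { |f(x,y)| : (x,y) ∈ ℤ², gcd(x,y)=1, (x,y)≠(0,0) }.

river: ρ → (5,6,-3)
river: ρ → (-3,6,5)
river: ρ → (5,4,-4)
river: ρ → (-4,4,5)
closes: descent 0, river 4
min |a| on river = 3

3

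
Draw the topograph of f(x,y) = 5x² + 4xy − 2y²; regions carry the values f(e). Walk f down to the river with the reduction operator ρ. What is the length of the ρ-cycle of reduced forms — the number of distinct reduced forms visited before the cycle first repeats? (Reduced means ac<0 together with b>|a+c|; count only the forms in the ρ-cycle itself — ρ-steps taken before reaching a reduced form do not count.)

D = 56, ⌊√D⌋ = 7
river: ρ → (-2,4,5)
river: ρ → (5,6,-1)
river: ρ → (-1,6,5)
river: ρ → (5,4,-2)
ρ-cycle length = 4 (tail of 0 descent steps not counted)

4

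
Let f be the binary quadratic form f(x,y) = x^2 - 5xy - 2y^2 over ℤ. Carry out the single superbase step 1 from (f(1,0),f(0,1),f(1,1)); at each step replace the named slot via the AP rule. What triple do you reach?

start (1,-2,-6) = (f(1,0),f(0,1),f(1,1))
replace slot 1: 2·((-2)+(-6)) − 1 = -17 → (-17,-2,-6)

-17,-2,-6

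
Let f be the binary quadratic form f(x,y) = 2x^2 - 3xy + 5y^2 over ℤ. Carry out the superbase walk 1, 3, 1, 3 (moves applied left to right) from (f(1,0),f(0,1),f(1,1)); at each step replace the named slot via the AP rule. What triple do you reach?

start (2,5,4) = (f(1,0),f(0,1),f(1,1))
replace slot 1: 2·(5+4) − 2 = 16 → (16,5,4)
replace slot 3: 2·(16+5) − 4 = 38 → (16,5,38)
replace slot 1: 2·(5+38) − 16 = 70 → (70,5,38)
replace slot 3: 2·(70+5) − 38 = 112 → (70,5,112)

70,5,112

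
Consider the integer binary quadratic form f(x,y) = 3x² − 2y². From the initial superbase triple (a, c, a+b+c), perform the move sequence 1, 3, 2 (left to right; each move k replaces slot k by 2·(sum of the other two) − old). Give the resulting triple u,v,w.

start (3,-2,1) = (f(1,0),f(0,1),f(1,1))
replace slot 1: 2·((-2)+1) − 3 = -5 → (-5,-2,1)
replace slot 3: 2·((-5)+(-2)) − 1 = -15 → (-5,-2,-15)
replace slot 2: 2·((-5)+(-15)) − (-2) = -38 → (-5,-38,-15)

-5,-38,-15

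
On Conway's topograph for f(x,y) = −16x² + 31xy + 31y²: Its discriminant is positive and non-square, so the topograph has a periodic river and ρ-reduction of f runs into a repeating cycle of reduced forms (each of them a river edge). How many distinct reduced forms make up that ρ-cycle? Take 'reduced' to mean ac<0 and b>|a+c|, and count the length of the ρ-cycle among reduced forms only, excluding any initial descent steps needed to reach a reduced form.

D = 2945, ⌊√D⌋ = 54
river: ρ → (31,31,-16)
river: ρ → (-16,33,29)
river: ρ → (29,25,-20)
river: ρ → (-20,15,34)
river: ρ → (34,53,-1)
river: ρ → (-1,53,34)
river: ρ → (34,15,-20)
river: ρ → (-20,25,29)
river: ρ → (29,33,-16)
river: ρ → (-16,31,31)
ρ-cycle length = 10 (tail of 0 descent steps not counted)

10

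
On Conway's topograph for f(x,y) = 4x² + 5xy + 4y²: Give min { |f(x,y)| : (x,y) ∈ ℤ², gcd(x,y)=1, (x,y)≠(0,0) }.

translate: b→-3 (≡5 mod 8), so (4,5,4)→(4,-3,3)
flip: (4,-3,3)→(3,3,4)
reduced (well bottom): (3,3,4) with a≤c, −a<b≤a
well minimum = a = 3

3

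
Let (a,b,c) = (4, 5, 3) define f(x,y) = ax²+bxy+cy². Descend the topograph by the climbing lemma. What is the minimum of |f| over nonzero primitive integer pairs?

translate: b→-3 (≡5 mod 8), so (4,5,3)→(4,-3,2)
flip: (4,-3,2)→(2,3,4)
translate: b→-1 (≡3 mod 4), so (2,3,4)→(2,-1,3)
reduced (well bottom): (2,-1,3) with a≤c, −a<b≤a
well minimum = a = 2

2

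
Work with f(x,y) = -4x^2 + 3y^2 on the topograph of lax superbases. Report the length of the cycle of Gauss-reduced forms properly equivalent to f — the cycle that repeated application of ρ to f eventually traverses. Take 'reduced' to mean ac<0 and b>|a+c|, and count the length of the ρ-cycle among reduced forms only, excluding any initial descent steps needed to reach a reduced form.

D = 48, ⌊√D⌋ = 6
descent: ρ → (3,6,-1)  [lands on river]
river: ρ → (-1,6,3)
ρ-cycle length = 2 (tail of 1 descent step not counted)

2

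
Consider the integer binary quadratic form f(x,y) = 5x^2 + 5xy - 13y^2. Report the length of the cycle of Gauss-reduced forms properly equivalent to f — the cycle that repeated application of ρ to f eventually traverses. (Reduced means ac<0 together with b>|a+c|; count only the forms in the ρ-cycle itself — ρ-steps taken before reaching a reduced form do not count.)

D = 285, ⌊√D⌋ = 16
descent: ρ → (-13,-5,5)
descent: ρ → (5,15,-3)  [lands on river]
river: ρ → (-3,15,5)
ρ-cycle length = 2 (tail of 2 descent steps not counted)

2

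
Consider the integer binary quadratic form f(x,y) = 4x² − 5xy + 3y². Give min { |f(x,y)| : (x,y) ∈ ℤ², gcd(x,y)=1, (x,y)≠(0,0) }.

translate: b→3 (≡-5 mod 8), so (4,-5,3)→(4,3,2)
flip: (4,3,2)→(2,-3,4)
translate: b→1 (≡-3 mod 4), so (2,-3,4)→(2,1,3)
reduced (well bottom): (2,1,3) with a≤c, −a<b≤a
well minimum = a = 2

2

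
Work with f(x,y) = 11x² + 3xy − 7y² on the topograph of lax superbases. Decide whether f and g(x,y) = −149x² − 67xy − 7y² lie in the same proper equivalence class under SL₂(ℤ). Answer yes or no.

D₁ = 317, D₂ = 317
river cycle of f (length 6): (-7, 11, 7), (7, 17, -1), (-1, 17, 7), (7, 11, -7), (-7, 17, 1), (1, 17, -7)
river cycle of g (length 6): (-7, 11, 7), (7, 17, -1), (-1, 17, 7), (7, 11, -7), (-7, 17, 1), (1, 17, -7)
cycles coincide ⇒ equivalent

yes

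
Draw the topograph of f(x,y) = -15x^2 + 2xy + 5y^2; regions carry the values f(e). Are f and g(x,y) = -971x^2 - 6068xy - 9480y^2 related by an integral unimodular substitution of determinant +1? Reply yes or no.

D₁ = 304, D₂ = 304
river cycle of f (length 12): (5, 8, -12), (-12, 16, 1), (1, 16, -12), (-12, 8, 5), (5, 12, -8), (-8, 4, 9), (9, 14, -3), (-3, 16, 4), (4, 16, -3), (-3, 14, 9), … (2 more)
river cycle of g (length 12): (5, 8, -12), (-12, 16, 1), (1, 16, -12), (-12, 8, 5), (5, 12, -8), (-8, 4, 9), (9, 14, -3), (-3, 16, 4), (4, 16, -3), (-3, 14, 9), … (2 more)
cycles coincide ⇒ equivalent

yes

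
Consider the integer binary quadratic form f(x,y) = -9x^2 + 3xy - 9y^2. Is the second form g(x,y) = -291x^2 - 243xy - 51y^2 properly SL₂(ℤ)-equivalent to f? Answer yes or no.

D₁ = -315, D₂ = -315
f is negative-definite; reduce −f:
−f: flip: (9,-3,9)→(9,3,9)
−f: reduced (well bottom): (9,3,9) with a≤c, −a<b≤a
flip sign back: reduced form of f is (-9,-3,-9)
g is negative-definite; reduce −g:
−g: flip: (291,243,51)→(51,-243,291)
−g: translate: b→-39 (≡-243 mod 102), so (51,-243,291)→(51,-39,9)
−g: flip: (51,-39,9)→(9,39,51)
−g: translate: b→3 (≡39 mod 18), so (9,39,51)→(9,3,9)
−g: reduced (well bottom): (9,3,9) with a≤c, −a<b≤a
flip sign back: reduced form of g is (-9,-3,-9)
reduced forms (-9, -3, -9) vs (-9, -3, -9) ⇒ equivalent

yes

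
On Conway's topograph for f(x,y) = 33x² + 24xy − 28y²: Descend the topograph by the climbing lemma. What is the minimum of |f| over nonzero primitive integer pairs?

river: ρ → (-28,32,29)
river: ρ → (29,26,-31)
river: ρ → (-31,36,24)
river: ρ → (24,60,-7)
river: ρ → (-7,52,56)
river: ρ → (56,60,-3)
river: ρ → (-3,60,56)
river: ρ → (56,52,-7)
river: ρ → (-7,60,24)
river: ρ → (24,36,-31)
river: ρ → (-31,26,29)
river: ρ → (29,32,-28)
river: ρ → (-28,24,33)
river: ρ → (33,42,-19)
river: ρ → (-19,34,41)
river: ρ → (41,48,-12)
river: ρ → (-12,48,41)
river: ρ → (41,34,-19)
river: ρ → (-19,42,33)
river: ρ → (33,24,-28)
closes: descent 0, river 20
min |a| on river = 3

3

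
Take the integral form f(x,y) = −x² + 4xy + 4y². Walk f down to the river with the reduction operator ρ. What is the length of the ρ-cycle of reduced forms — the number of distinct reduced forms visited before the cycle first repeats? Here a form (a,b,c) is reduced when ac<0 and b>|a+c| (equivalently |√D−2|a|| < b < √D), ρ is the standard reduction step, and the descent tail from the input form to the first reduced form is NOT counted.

D = 32, ⌊√D⌋ = 5
river: ρ → (4,4,-1)
river: ρ → (-1,4,4)
ρ-cycle length = 2 (tail of 0 descent steps not counted)

2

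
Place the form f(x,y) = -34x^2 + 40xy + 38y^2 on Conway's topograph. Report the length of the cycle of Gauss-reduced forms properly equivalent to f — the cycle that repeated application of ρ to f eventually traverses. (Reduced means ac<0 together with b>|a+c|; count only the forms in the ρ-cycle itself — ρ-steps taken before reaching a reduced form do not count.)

D = 6768, ⌊√D⌋ = 82
river: ρ → (38,36,-36)
river: ρ → (-36,36,38)
river: ρ → (38,40,-34)
river: ρ → (-34,28,44)
river: ρ → (44,60,-18)
river: ρ → (-18,48,62)
river: ρ → (62,76,-4)
river: ρ → (-4,76,62)
river: ρ → (62,48,-18)
river: ρ → (-18,60,44)
river: ρ → (44,28,-34)
river: ρ → (-34,40,38)
ρ-cycle length = 12 (tail of 0 descent steps not counted)

12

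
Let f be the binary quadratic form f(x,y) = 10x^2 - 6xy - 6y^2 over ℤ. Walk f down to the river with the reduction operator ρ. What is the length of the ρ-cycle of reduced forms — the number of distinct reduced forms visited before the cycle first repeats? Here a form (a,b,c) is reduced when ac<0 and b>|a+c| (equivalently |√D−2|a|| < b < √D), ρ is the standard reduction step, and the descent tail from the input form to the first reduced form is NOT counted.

D = 276, ⌊√D⌋ = 16
descent: ρ → (-6,6,10)  [lands on river]
river: ρ → (10,14,-2)
river: ρ → (-2,14,10)
river: ρ → (10,6,-6)
ρ-cycle length = 4 (tail of 1 descent step not counted)

4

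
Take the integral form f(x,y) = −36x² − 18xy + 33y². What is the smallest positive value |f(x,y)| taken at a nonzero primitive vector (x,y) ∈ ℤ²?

descent: ρ → (33,18,-36)  [lands on river]
river: ρ → (-36,54,15)
river: ρ → (15,66,-12)
river: ρ → (-12,54,45)
river: ρ → (45,36,-21)
river: ρ → (-21,48,33)
closes: descent 1, river 6
min |a| on river = 12

12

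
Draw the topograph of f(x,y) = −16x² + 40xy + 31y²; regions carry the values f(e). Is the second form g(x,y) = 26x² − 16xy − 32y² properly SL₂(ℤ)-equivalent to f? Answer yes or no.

D₁ = 3584, D₂ = 3584
river cycle of f (length 8): (31, 22, -25), (-25, 28, 28), (28, 28, -25), (-25, 22, 31), (31, 40, -16), (-16, 56, 7), (7, 56, -16), (-16, 40, 31)
river cycle of g (length 4): (-32, 16, 26), (26, 36, -22), (-22, 52, 10), (10, 48, -32)
cycles differ ⇒ inequivalent

no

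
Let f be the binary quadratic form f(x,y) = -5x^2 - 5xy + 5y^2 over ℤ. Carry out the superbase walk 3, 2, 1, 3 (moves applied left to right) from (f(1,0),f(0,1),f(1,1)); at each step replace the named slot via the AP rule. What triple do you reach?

start (-5,5,-5) = (f(1,0),f(0,1),f(1,1))
replace slot 3: 2·((-5)+5) − (-5) = 5 → (-5,5,5)
replace slot 2: 2·((-5)+5) − 5 = -5 → (-5,-5,5)
replace slot 1: 2·((-5)+5) − (-5) = 5 → (5,-5,5)
replace slot 3: 2·(5+(-5)) − 5 = -5 → (5,-5,-5)

5,-5,-5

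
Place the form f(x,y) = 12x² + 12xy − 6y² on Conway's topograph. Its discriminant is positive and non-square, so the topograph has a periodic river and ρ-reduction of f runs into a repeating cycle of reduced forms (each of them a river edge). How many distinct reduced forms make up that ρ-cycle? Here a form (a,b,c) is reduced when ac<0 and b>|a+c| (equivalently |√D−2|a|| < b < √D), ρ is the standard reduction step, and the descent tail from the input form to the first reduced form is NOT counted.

D = 432, ⌊√D⌋ = 20
river: ρ → (-6,12,12)
river: ρ → (12,12,-6)
ρ-cycle length = 2 (tail of 0 descent steps not counted)

2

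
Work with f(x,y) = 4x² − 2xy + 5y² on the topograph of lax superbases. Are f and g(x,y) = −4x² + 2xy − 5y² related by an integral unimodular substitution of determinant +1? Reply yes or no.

D₁ = -76, D₂ = -76
f: reduced (well bottom): (4,-2,5) with a≤c, −a<b≤a
g is negative-definite; reduce −g:
−g: reduced (well bottom): (4,-2,5) with a≤c, −a<b≤a
flip sign back: reduced form of g is (-4,2,-5)
reduced forms (4, -2, 5) vs (-4, 2, -5) ⇒ inequivalent

no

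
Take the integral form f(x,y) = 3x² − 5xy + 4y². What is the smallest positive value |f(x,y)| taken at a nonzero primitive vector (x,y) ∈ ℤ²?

translate: b→1 (≡-5 mod 6), so (3,-5,4)→(3,1,2)
flip: (3,1,2)→(2,-1,3)
reduced (well bottom): (2,-1,3) with a≤c, −a<b≤a
well minimum = a = 2

2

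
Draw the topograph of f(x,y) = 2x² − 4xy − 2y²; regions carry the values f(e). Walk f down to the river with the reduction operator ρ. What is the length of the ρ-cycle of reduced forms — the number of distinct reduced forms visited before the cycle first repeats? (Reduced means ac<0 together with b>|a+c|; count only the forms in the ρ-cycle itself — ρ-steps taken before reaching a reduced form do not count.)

D = 32, ⌊√D⌋ = 5
descent: ρ → (-2,4,2)  [lands on river]
river: ρ → (2,4,-2)
ρ-cycle length = 2 (tail of 1 descent step not counted)

2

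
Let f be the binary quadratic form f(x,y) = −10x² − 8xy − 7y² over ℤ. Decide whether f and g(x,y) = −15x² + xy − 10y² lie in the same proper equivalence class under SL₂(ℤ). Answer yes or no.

D₁ = -216, D₂ = -599
discriminants differ ⇒ not SL₂(ℤ)-equivalent

no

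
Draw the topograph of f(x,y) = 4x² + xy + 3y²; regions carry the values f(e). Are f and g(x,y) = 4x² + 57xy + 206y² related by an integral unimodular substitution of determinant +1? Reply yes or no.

D₁ = -47, D₂ = -47
f: flip: (4,1,3)→(3,-1,4)
f: reduced (well bottom): (3,-1,4) with a≤c, −a<b≤a
g: translate: b→1 (≡57 mod 8), so (4,57,206)→(4,1,3)
g: flip: (4,1,3)→(3,-1,4)
g: reduced (well bottom): (3,-1,4) with a≤c, −a<b≤a
reduced forms (3, -1, 4) vs (3, -1, 4) ⇒ equivalent

yes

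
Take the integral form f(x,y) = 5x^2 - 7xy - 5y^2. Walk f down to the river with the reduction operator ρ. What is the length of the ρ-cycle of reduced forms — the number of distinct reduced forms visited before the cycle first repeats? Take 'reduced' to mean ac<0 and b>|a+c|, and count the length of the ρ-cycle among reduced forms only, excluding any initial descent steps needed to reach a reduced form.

D = 149, ⌊√D⌋ = 12
descent: ρ → (-5,7,5)  [lands on river]
river: ρ → (5,3,-7)
river: ρ → (-7,11,1)
river: ρ → (1,11,-7)
river: ρ → (-7,3,5)
river: ρ → (5,7,-5)
river: ρ → (-5,3,7)
river: ρ → (7,11,-1)
river: ρ → (-1,11,7)
river: ρ → (7,3,-5)
ρ-cycle length = 10 (tail of 1 descent step not counted)

10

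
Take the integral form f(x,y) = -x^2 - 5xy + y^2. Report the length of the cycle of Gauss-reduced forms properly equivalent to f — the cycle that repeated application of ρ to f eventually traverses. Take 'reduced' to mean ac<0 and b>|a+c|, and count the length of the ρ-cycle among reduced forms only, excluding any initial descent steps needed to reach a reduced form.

D = 29, ⌊√D⌋ = 5
descent: ρ → (1,5,-1)  [lands on river]
river: ρ → (-1,5,1)
ρ-cycle length = 2 (tail of 1 descent step not counted)

2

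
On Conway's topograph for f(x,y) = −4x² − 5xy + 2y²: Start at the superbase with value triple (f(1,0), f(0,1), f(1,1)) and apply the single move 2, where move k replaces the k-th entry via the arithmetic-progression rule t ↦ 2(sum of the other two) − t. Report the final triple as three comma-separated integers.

start (-4,2,-7) = (f(1,0),f(0,1),f(1,1))
replace slot 2: 2·((-4)+(-7)) − 2 = -24 → (-4,-24,-7)

-4,-24,-7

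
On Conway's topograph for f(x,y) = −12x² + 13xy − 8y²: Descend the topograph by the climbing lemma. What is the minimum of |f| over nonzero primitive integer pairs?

translate: b→11 (≡-13 mod 24), so (12,-13,8)→(12,11,7)
flip: (12,11,7)→(7,-11,12)
translate: b→3 (≡-11 mod 14), so (7,-11,12)→(7,3,8)
reduced (well bottom): (7,3,8) with a≤c, −a<b≤a
well minimum |f| = |-7| = 7 (negative-definite)

7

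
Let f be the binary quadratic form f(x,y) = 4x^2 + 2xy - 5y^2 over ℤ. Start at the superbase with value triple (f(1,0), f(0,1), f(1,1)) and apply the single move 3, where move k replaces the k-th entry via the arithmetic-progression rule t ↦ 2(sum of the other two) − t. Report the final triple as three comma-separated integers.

start (4,-5,1) = (f(1,0),f(0,1),f(1,1))
replace slot 3: 2·(4+(-5)) − 1 = -3 → (4,-5,-3)

4,-5,-3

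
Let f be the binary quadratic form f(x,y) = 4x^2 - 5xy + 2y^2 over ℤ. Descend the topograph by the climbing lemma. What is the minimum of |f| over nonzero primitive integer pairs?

translate: b→3 (≡-5 mod 8), so (4,-5,2)→(4,3,1)
flip: (4,3,1)→(1,-3,4)
translate: b→1 (≡-3 mod 2), so (1,-3,4)→(1,1,2)
reduced (well bottom): (1,1,2) with a≤c, −a<b≤a
well minimum = a = 1

1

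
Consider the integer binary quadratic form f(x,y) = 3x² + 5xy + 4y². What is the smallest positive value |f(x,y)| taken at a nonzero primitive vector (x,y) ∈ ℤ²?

translate: b→-1 (≡5 mod 6), so (3,5,4)→(3,-1,2)
flip: (3,-1,2)→(2,1,3)
reduced (well bottom): (2,1,3) with a≤c, −a<b≤a
well minimum = a = 2

2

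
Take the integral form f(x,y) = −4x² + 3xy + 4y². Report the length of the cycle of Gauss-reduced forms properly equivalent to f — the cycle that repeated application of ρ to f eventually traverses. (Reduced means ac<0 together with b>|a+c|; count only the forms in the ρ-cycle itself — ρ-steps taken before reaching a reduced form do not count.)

D = 73, ⌊√D⌋ = 8
river: ρ → (4,5,-3)
river: ρ → (-3,7,2)
river: ρ → (2,5,-6)
river: ρ → (-6,7,1)
river: ρ → (1,7,-6)
river: ρ → (-6,5,2)
river: ρ → (2,7,-3)
river: ρ → (-3,5,4)
river: ρ → (4,3,-4)
river: ρ → (-4,5,3)
river: ρ → (3,7,-2)
river: ρ → (-2,5,6)
river: ρ → (6,7,-1)
river: ρ → (-1,7,6)
river: ρ → (6,5,-2)
river: ρ → (-2,7,3)
river: ρ → (3,5,-4)
river: ρ → (-4,3,4)
ρ-cycle length = 18 (tail of 0 descent steps not counted)

18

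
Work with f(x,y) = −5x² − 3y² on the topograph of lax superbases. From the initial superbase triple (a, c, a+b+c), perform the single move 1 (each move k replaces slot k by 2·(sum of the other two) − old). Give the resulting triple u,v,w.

start (-5,-3,-8) = (f(1,0),f(0,1),f(1,1))
replace slot 1: 2·((-3)+(-8)) − (-5) = -17 → (-17,-3,-8)

-17,-3,-8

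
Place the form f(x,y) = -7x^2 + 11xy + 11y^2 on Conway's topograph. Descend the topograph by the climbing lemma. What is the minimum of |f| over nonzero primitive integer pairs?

river: ρ → (11,11,-7)
river: ρ → (-7,17,5)
river: ρ → (5,13,-13)
river: ρ → (-13,13,5)
river: ρ → (5,17,-7)
river: ρ → (-7,11,11)
closes: descent 0, river 6
min |a| on river = 5

5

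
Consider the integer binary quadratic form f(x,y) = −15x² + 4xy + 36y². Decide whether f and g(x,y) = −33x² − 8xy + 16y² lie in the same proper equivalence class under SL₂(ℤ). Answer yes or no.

D₁ = 2176, D₂ = 2176
river cycle of f (length 10): (-15, 34, 17), (17, 34, -15), (-15, 26, 25), (25, 24, -16), (-16, 40, 9), (9, 32, -32), (-32, 32, 9), (9, 40, -16), (-16, 24, 25), (25, 26, -15)
river cycle of g (length 10): (16, 40, -9), (-9, 32, 32), (32, 32, -9), (-9, 40, 16), (16, 24, -25), (-25, 26, 15), (15, 34, -17), (-17, 34, 15), (15, 26, -25), (-25, 24, 16)
cycles differ ⇒ inequivalent

no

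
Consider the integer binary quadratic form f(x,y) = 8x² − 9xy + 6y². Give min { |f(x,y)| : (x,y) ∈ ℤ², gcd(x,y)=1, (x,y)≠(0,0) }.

translate: b→7 (≡-9 mod 16), so (8,-9,6)→(8,7,5)
flip: (8,7,5)→(5,-7,8)
translate: b→3 (≡-7 mod 10), so (5,-7,8)→(5,3,6)
reduced (well bottom): (5,3,6) with a≤c, −a<b≤a
well minimum = a = 5

5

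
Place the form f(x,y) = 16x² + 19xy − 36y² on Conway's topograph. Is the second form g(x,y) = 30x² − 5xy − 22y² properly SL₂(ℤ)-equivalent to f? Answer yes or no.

D₁ = 2665, D₂ = 2665
river cycle of f (length 26): (16, 51, -1), (-1, 51, 16), (16, 45, -10), (-10, 35, 36), (36, 37, -9), (-9, 35, 40), (40, 45, -4), (-4, 51, 4), (4, 45, -40), (-40, 35, 9), … (16 more)
river cycle of g (length 38): (-22, 49, 3), (3, 47, -38), (-38, 29, 12), (12, 43, -17), (-17, 25, 30), (30, 35, -12), (-12, 37, 27), (27, 17, -22), (-22, 27, 22), (22, 17, -27), … (28 more)
cycles differ ⇒ inequivalent

no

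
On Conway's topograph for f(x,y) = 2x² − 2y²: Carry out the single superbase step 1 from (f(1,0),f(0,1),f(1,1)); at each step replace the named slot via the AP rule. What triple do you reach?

start (2,-2,0) = (f(1,0),f(0,1),f(1,1))
replace slot 1: 2·((-2)+0) − 2 = -6 → (-6,-2,0)

-6,-2,0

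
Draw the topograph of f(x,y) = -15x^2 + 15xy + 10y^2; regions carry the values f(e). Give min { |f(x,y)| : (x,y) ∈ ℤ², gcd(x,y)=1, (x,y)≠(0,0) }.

river: ρ → (10,25,-5)
river: ρ → (-5,25,10)
river: ρ → (10,15,-15)
river: ρ → (-15,15,10)
closes: descent 0, river 4
min |a| on river = 5

5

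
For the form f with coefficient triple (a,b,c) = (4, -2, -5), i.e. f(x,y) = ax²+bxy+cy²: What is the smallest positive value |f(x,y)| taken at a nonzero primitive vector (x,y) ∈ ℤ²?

descent: ρ → (-5,2,4)  [lands on river]
river: ρ → (4,6,-3)
river: ρ → (-3,6,4)
river: ρ → (4,2,-5)
river: ρ → (-5,8,1)
river: ρ → (1,8,-5)
closes: descent 1, river 6
min |a| on river = 1

1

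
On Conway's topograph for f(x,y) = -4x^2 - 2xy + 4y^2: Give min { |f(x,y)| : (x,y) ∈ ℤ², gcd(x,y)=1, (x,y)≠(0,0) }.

descent: ρ → (4,2,-4)  [lands on river]
river: ρ → (-4,6,2)
river: ρ → (2,6,-4)
river: ρ → (-4,2,4)
river: ρ → (4,6,-2)
river: ρ → (-2,6,4)
closes: descent 1, river 6
min |a| on river = 2

2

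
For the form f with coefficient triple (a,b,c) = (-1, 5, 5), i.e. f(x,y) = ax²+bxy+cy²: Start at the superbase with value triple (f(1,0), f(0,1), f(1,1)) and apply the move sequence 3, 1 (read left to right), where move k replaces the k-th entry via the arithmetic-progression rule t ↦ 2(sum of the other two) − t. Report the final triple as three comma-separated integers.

start (-1,5,9) = (f(1,0),f(0,1),f(1,1))
replace slot 3: 2·((-1)+5) − 9 = -1 → (-1,5,-1)
replace slot 1: 2·(5+(-1)) − (-1) = 9 → (9,5,-1)

9,5,-1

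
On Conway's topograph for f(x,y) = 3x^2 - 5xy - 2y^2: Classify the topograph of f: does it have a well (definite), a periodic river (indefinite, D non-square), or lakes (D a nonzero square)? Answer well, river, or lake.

D = b²−4ac = (-5)² − 4·3·(-2) = 49
D = 7² is a perfect square ⇒ form factors over ℤ ⇒ lakes

lake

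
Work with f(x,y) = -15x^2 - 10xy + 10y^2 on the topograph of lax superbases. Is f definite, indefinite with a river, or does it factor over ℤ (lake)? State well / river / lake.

D = b²−4ac = (-10)² − 4·(-15)·10 = 700
D > 0 non-square ⇒ indefinite ⇒ periodic river

river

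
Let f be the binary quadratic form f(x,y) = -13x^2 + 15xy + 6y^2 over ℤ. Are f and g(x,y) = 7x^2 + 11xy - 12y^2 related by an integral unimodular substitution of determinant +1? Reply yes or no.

D₁ = 537, D₂ = 457
discriminants differ ⇒ not SL₂(ℤ)-equivalent

no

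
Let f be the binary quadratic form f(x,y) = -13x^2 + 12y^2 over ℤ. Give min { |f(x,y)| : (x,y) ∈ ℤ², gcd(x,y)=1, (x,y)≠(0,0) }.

descent: ρ → (12,24,-1)  [lands on river]
river: ρ → (-1,24,12)
closes: descent 1, river 2
min |a| on river = 1

1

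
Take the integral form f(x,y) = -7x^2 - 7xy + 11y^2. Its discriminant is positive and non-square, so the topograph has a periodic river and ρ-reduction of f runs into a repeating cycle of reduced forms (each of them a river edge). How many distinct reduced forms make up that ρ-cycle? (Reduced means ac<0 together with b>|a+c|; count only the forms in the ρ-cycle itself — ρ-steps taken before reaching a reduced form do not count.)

D = 357, ⌊√D⌋ = 18
descent: ρ → (11,7,-7)  [lands on river]
river: ρ → (-7,7,11)
river: ρ → (11,15,-3)
river: ρ → (-3,15,11)
ρ-cycle length = 4 (tail of 1 descent step not counted)

4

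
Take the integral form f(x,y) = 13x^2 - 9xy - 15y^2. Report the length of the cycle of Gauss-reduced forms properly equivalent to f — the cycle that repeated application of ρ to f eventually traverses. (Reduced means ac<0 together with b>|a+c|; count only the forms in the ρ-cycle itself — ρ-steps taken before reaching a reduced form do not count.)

D = 861, ⌊√D⌋ = 29
descent: ρ → (-15,9,13)  [lands on river]
river: ρ → (13,17,-11)
river: ρ → (-11,27,3)
river: ρ → (3,27,-11)
river: ρ → (-11,17,13)
river: ρ → (13,9,-15)
river: ρ → (-15,21,7)
river: ρ → (7,21,-15)
ρ-cycle length = 8 (tail of 1 descent step not counted)

8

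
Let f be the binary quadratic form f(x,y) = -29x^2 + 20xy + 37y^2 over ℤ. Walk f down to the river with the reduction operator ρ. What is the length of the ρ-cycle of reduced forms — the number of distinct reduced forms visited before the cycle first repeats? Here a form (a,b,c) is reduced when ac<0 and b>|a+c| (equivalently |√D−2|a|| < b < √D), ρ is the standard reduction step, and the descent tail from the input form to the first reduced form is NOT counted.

D = 4692, ⌊√D⌋ = 68
river: ρ → (37,54,-12)
river: ρ → (-12,66,7)
river: ρ → (7,60,-39)
river: ρ → (-39,18,28)
river: ρ → (28,38,-29)
river: ρ → (-29,20,37)
ρ-cycle length = 6 (tail of 0 descent steps not counted)

6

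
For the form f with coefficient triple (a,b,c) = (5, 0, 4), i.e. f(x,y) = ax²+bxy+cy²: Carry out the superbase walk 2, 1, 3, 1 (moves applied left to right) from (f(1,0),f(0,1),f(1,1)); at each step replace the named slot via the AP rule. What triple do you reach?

start (5,4,9) = (f(1,0),f(0,1),f(1,1))
replace slot 2: 2·(5+9) − 4 = 24 → (5,24,9)
replace slot 1: 2·(24+9) − 5 = 61 → (61,24,9)
replace slot 3: 2·(61+24) − 9 = 161 → (61,24,161)
replace slot 1: 2·(24+161) − 61 = 309 → (309,24,161)

309,24,161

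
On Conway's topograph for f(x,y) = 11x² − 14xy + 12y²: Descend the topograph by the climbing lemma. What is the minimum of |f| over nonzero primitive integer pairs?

translate: b→8 (≡-14 mod 22), so (11,-14,12)→(11,8,9)
flip: (11,8,9)→(9,-8,11)
reduced (well bottom): (9,-8,11) with a≤c, −a<b≤a
well minimum = a = 9

9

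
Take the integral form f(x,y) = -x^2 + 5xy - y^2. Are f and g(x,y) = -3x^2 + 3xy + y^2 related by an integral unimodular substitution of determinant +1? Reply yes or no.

D₁ = 21, D₂ = 21
river cycle of f (length 2): (-1, 3, 3), (3, 3, -1)
river cycle of g (length 2): (1, 3, -3), (-3, 3, 1)
cycles differ ⇒ inequivalent

no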